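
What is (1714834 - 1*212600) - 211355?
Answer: 1290879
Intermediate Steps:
(1714834 - 1*212600) - 211355 = (1714834 - 212600) - 211355 = 1502234 - 211355 = 1290879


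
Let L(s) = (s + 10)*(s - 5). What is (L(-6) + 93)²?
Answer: 2401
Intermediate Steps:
L(s) = (-5 + s)*(10 + s) (L(s) = (10 + s)*(-5 + s) = (-5 + s)*(10 + s))
(L(-6) + 93)² = ((-50 + (-6)² + 5*(-6)) + 93)² = ((-50 + 36 - 30) + 93)² = (-44 + 93)² = 49² = 2401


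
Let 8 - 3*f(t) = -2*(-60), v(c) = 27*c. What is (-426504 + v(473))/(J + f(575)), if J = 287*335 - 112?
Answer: -1241199/287987 ≈ -4.3099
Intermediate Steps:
f(t) = -112/3 (f(t) = 8/3 - (-2)*(-60)/3 = 8/3 - ⅓*120 = 8/3 - 40 = -112/3)
J = 96033 (J = 96145 - 112 = 96033)
(-426504 + v(473))/(J + f(575)) = (-426504 + 27*473)/(96033 - 112/3) = (-426504 + 12771)/(287987/3) = -413733*3/287987 = -1241199/287987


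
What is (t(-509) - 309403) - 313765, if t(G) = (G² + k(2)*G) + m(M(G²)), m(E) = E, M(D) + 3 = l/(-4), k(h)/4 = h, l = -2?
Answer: -736323/2 ≈ -3.6816e+5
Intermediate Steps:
k(h) = 4*h
M(D) = -5/2 (M(D) = -3 - 2/(-4) = -3 - 2*(-¼) = -3 + ½ = -5/2)
t(G) = -5/2 + G² + 8*G (t(G) = (G² + (4*2)*G) - 5/2 = (G² + 8*G) - 5/2 = -5/2 + G² + 8*G)
(t(-509) - 309403) - 313765 = ((-5/2 + (-509)² + 8*(-509)) - 309403) - 313765 = ((-5/2 + 259081 - 4072) - 309403) - 313765 = (510013/2 - 309403) - 313765 = -108793/2 - 313765 = -736323/2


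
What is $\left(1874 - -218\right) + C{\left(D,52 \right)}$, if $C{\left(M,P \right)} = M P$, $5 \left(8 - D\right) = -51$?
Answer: $\frac{15192}{5} \approx 3038.4$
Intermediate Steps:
$D = \frac{91}{5}$ ($D = 8 - - \frac{51}{5} = 8 + \frac{51}{5} = \frac{91}{5} \approx 18.2$)
$\left(1874 - -218\right) + C{\left(D,52 \right)} = \left(1874 - -218\right) + \frac{91}{5} \cdot 52 = \left(1874 + 218\right) + \frac{4732}{5} = 2092 + \frac{4732}{5} = \frac{15192}{5}$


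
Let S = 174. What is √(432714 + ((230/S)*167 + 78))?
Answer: √3277473483/87 ≈ 658.04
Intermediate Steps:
√(432714 + ((230/S)*167 + 78)) = √(432714 + ((230/174)*167 + 78)) = √(432714 + ((230*(1/174))*167 + 78)) = √(432714 + ((115/87)*167 + 78)) = √(432714 + (19205/87 + 78)) = √(432714 + 25991/87) = √(37672109/87) = √3277473483/87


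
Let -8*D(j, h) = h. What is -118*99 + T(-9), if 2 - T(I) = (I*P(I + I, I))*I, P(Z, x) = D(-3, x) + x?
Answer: -88337/8 ≈ -11042.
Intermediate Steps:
D(j, h) = -h/8
P(Z, x) = 7*x/8 (P(Z, x) = -x/8 + x = 7*x/8)
T(I) = 2 - 7*I**3/8 (T(I) = 2 - I*(7*I/8)*I = 2 - 7*I**2/8*I = 2 - 7*I**3/8)
-118*99 + T(-9) = -118*99 + (2 - 7/8*(-9)**3) = -11682 + (2 - 7/8*(-729)) = -11682 + (2 + 5103/8) = -11682 + 5119/8 = -88337/8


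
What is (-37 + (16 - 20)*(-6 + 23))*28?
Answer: -2940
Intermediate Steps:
(-37 + (16 - 20)*(-6 + 23))*28 = (-37 - 4*17)*28 = (-37 - 68)*28 = -105*28 = -2940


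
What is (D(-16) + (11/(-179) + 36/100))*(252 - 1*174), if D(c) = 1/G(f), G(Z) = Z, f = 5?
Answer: 174018/4475 ≈ 38.887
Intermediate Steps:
D(c) = ⅕ (D(c) = 1/5 = ⅕)
(D(-16) + (11/(-179) + 36/100))*(252 - 1*174) = (⅕ + (11/(-179) + 36/100))*(252 - 1*174) = (⅕ + (11*(-1/179) + 36*(1/100)))*(252 - 174) = (⅕ + (-11/179 + 9/25))*78 = (⅕ + 1336/4475)*78 = (2231/4475)*78 = 174018/4475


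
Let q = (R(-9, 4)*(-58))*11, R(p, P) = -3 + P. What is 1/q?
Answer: -1/638 ≈ -0.0015674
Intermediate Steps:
q = -638 (q = ((-3 + 4)*(-58))*11 = (1*(-58))*11 = -58*11 = -638)
1/q = 1/(-638) = -1/638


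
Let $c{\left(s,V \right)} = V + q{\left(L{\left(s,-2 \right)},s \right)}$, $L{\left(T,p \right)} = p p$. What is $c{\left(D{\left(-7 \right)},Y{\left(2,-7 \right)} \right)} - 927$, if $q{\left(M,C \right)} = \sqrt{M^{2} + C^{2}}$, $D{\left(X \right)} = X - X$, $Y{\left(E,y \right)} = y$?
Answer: $-930$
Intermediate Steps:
$L{\left(T,p \right)} = p^{2}$
$D{\left(X \right)} = 0$
$q{\left(M,C \right)} = \sqrt{C^{2} + M^{2}}$
$c{\left(s,V \right)} = V + \sqrt{16 + s^{2}}$ ($c{\left(s,V \right)} = V + \sqrt{s^{2} + \left(\left(-2\right)^{2}\right)^{2}} = V + \sqrt{s^{2} + 4^{2}} = V + \sqrt{s^{2} + 16} = V + \sqrt{16 + s^{2}}$)
$c{\left(D{\left(-7 \right)},Y{\left(2,-7 \right)} \right)} - 927 = \left(-7 + \sqrt{16 + 0^{2}}\right) - 927 = \left(-7 + \sqrt{16 + 0}\right) - 927 = \left(-7 + \sqrt{16}\right) - 927 = \left(-7 + 4\right) - 927 = -3 - 927 = -930$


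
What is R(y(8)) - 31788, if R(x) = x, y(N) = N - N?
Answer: -31788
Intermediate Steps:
y(N) = 0
R(y(8)) - 31788 = 0 - 31788 = -31788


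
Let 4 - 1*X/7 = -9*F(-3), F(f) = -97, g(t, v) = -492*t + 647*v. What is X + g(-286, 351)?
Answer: 361726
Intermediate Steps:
X = -6083 (X = 28 - (-63)*(-97) = 28 - 7*873 = 28 - 6111 = -6083)
X + g(-286, 351) = -6083 + (-492*(-286) + 647*351) = -6083 + (140712 + 227097) = -6083 + 367809 = 361726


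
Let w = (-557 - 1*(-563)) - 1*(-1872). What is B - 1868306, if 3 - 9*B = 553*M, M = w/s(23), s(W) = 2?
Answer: -1926002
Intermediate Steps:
w = 1878 (w = (-557 + 563) + 1872 = 6 + 1872 = 1878)
M = 939 (M = 1878/2 = 1878*(1/2) = 939)
B = -57696 (B = 1/3 - 553*939/9 = 1/3 - 1/9*519267 = 1/3 - 173089/3 = -57696)
B - 1868306 = -57696 - 1868306 = -1926002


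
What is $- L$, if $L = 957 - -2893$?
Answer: $-3850$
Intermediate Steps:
$L = 3850$ ($L = 957 + 2893 = 3850$)
$- L = \left(-1\right) 3850 = -3850$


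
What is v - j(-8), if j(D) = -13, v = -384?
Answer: -371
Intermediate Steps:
v - j(-8) = -384 - 1*(-13) = -384 + 13 = -371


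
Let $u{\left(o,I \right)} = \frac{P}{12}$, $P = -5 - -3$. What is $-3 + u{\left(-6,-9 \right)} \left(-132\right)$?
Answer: $19$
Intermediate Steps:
$P = -2$ ($P = -5 + 3 = -2$)
$u{\left(o,I \right)} = - \frac{1}{6}$ ($u{\left(o,I \right)} = - \frac{2}{12} = \left(-2\right) \frac{1}{12} = - \frac{1}{6}$)
$-3 + u{\left(-6,-9 \right)} \left(-132\right) = -3 - -22 = -3 + 22 = 19$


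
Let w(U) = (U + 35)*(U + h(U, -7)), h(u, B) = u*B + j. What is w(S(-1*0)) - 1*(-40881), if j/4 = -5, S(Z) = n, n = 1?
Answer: 39945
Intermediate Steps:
S(Z) = 1
j = -20 (j = 4*(-5) = -20)
h(u, B) = -20 + B*u (h(u, B) = u*B - 20 = B*u - 20 = -20 + B*u)
w(U) = (-20 - 6*U)*(35 + U) (w(U) = (U + 35)*(U + (-20 - 7*U)) = (35 + U)*(-20 - 6*U) = (-20 - 6*U)*(35 + U))
w(S(-1*0)) - 1*(-40881) = (-700 - 230*1 - 6*1²) - 1*(-40881) = (-700 - 230 - 6*1) + 40881 = (-700 - 230 - 6) + 40881 = -936 + 40881 = 39945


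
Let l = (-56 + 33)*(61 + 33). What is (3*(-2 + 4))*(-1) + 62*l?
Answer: -134050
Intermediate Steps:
l = -2162 (l = -23*94 = -2162)
(3*(-2 + 4))*(-1) + 62*l = (3*(-2 + 4))*(-1) + 62*(-2162) = (3*2)*(-1) - 134044 = 6*(-1) - 134044 = -6 - 134044 = -134050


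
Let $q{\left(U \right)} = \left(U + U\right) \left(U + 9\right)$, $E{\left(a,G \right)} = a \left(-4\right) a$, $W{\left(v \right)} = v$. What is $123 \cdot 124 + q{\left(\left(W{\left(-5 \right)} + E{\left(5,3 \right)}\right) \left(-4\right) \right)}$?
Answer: $375612$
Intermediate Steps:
$E{\left(a,G \right)} = - 4 a^{2}$ ($E{\left(a,G \right)} = - 4 a a = - 4 a^{2}$)
$q{\left(U \right)} = 2 U \left(9 + U\right)$
$123 \cdot 124 + q{\left(\left(W{\left(-5 \right)} + E{\left(5,3 \right)}\right) \left(-4\right) \right)} = 123 \cdot 124 + 2 \left(-5 - 4 \cdot 5^{2}\right) \left(-4\right) \left(9 + \left(-5 - 4 \cdot 5^{2}\right) \left(-4\right)\right) = 15252 + 2 \left(-5 - 100\right) \left(-4\right) \left(9 + \left(-5 - 100\right) \left(-4\right)\right) = 15252 + 2 \left(\left(-105\right) \left(-4\right)\right) \left(9 - -420\right) = 15252 + 2 \cdot 420 \left(9 + 420\right) = 15252 + 2 \cdot 420 \cdot 429 = 15252 + 360360 = 375612$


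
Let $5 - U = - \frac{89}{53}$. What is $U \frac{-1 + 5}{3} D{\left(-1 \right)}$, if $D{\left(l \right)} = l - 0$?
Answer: $- \frac{472}{53} \approx -8.9057$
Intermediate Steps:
$D{\left(l \right)} = l$ ($D{\left(l \right)} = l + 0 = l$)
$U = \frac{354}{53}$ ($U = 5 - - \frac{89}{53} = 5 + \frac{89}{53} = \frac{354}{53} \approx 6.6792$)
$U \frac{-1 + 5}{3} D{\left(-1 \right)} = \frac{354 \frac{-1 + 5}{3}}{53} \left(-1\right) = \frac{354 \cdot \frac{1}{3} \cdot 4}{53} \left(-1\right) = \frac{354}{53} \cdot \frac{4}{3} \left(-1\right) = \frac{472}{53} \left(-1\right) = - \frac{472}{53}$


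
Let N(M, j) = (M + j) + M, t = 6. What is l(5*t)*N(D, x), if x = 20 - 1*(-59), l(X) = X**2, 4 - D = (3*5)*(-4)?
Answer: 186300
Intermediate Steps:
D = 64 (D = 4 - 3*5*(-4) = 4 - 15*(-4) = 4 - 1*(-60) = 4 + 60 = 64)
x = 79 (x = 20 + 59 = 79)
N(M, j) = j + 2*M
l(5*t)*N(D, x) = (5*6)**2*(79 + 2*64) = 30**2*(79 + 128) = 900*207 = 186300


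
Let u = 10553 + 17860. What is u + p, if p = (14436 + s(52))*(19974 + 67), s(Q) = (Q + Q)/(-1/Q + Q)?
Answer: 782195182895/2703 ≈ 2.8938e+8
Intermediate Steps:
u = 28413
s(Q) = 2*Q/(Q - 1/Q) (s(Q) = (2*Q)/(Q - 1/Q) = 2*Q/(Q - 1/Q))
p = 782118382556/2703 (p = (14436 + 2*52²/(-1 + 52²))*(19974 + 67) = (14436 + 2*2704/(-1 + 2704))*20041 = (14436 + 2*2704/2703)*20041 = (14436 + 2*2704*(1/2703))*20041 = (14436 + 5408/2703)*20041 = (39025916/2703)*20041 = 782118382556/2703 ≈ 2.8935e+8)
u + p = 28413 + 782118382556/2703 = 782195182895/2703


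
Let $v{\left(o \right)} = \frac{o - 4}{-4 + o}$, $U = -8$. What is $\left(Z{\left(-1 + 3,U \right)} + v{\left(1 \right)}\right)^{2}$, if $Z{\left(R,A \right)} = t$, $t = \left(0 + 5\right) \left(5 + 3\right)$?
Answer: $1681$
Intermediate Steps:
$v{\left(o \right)} = 1$ ($v{\left(o \right)} = \frac{-4 + o}{-4 + o} = 1$)
$t = 40$ ($t = 5 \cdot 8 = 40$)
$Z{\left(R,A \right)} = 40$
$\left(Z{\left(-1 + 3,U \right)} + v{\left(1 \right)}\right)^{2} = \left(40 + 1\right)^{2} = 41^{2} = 1681$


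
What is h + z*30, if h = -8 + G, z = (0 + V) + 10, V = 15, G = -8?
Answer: 734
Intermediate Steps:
z = 25 (z = (0 + 15) + 10 = 15 + 10 = 25)
h = -16 (h = -8 - 8 = -16)
h + z*30 = -16 + 25*30 = -16 + 750 = 734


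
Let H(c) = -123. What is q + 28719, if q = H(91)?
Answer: 28596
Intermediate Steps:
q = -123
q + 28719 = -123 + 28719 = 28596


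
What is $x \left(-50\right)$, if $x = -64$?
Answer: $3200$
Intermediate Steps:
$x \left(-50\right) = \left(-64\right) \left(-50\right) = 3200$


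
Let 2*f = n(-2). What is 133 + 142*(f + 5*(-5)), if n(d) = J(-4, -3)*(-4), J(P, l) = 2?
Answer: -3985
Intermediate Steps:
n(d) = -8 (n(d) = 2*(-4) = -8)
f = -4 (f = (½)*(-8) = -4)
133 + 142*(f + 5*(-5)) = 133 + 142*(-4 + 5*(-5)) = 133 + 142*(-4 - 25) = 133 + 142*(-29) = 133 - 4118 = -3985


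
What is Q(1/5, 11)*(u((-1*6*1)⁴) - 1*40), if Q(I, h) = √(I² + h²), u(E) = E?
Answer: 1256*√3026/5 ≈ 13818.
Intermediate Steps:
Q(1/5, 11)*(u((-1*6*1)⁴) - 1*40) = √((1/5)² + 11²)*((-1*6*1)⁴ - 1*40) = √((⅕)² + 121)*((-6*1)⁴ - 40) = √(1/25 + 121)*((-6)⁴ - 40) = √(3026/25)*(1296 - 40) = (√3026/5)*1256 = 1256*√3026/5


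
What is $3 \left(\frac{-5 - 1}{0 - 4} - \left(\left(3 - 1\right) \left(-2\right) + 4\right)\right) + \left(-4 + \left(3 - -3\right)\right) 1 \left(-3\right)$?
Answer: $- \frac{3}{2} \approx -1.5$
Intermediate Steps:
$3 \left(\frac{-5 - 1}{0 - 4} - \left(\left(3 - 1\right) \left(-2\right) + 4\right)\right) + \left(-4 + \left(3 - -3\right)\right) 1 \left(-3\right) = 3 \left(- \frac{6}{-4} - \left(2 \left(-2\right) + 4\right)\right) + \left(-4 + \left(3 + 3\right)\right) 1 \left(-3\right) = 3 \left(\left(-6\right) \left(- \frac{1}{4}\right) - \left(-4 + 4\right)\right) + \left(-4 + 6\right) 1 \left(-3\right) = 3 \left(\frac{3}{2} - 0\right) + 2 \cdot 1 \left(-3\right) = 3 \left(\frac{3}{2} + 0\right) + 2 \left(-3\right) = 3 \cdot \frac{3}{2} - 6 = \frac{9}{2} - 6 = - \frac{3}{2}$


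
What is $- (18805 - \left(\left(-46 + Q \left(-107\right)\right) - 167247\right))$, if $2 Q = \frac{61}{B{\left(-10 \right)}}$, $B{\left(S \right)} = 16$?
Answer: $- \frac{5961663}{32} \approx -1.863 \cdot 10^{5}$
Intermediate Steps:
$Q = \frac{61}{32}$ ($Q = \frac{61 \cdot \frac{1}{16}}{2} = \frac{1}{2} \cdot \frac{61}{16} = \frac{61}{32} \approx 1.9063$)
$- (18805 - \left(\left(-46 + Q \left(-107\right)\right) - 167247\right)) = - (18805 - \left(\left(-46 + \frac{61}{32} \left(-107\right)\right) - 167247\right)) = - (18805 - \left(\left(-46 - \frac{6527}{32}\right) - 167247\right)) = - (18805 - \left(- \frac{7999}{32} - 167247\right)) = - (18805 - - \frac{5359903}{32}) = - (18805 + \frac{5359903}{32}) = \left(-1\right) \frac{5961663}{32} = - \frac{5961663}{32}$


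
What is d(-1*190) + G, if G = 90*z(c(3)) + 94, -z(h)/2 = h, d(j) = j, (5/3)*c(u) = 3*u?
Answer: -1068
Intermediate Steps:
c(u) = 9*u/5 (c(u) = 3*(3*u)/5 = 9*u/5)
z(h) = -2*h
G = -878 (G = 90*(-18*3/5) + 94 = 90*(-2*27/5) + 94 = 90*(-54/5) + 94 = -972 + 94 = -878)
d(-1*190) + G = -1*190 - 878 = -190 - 878 = -1068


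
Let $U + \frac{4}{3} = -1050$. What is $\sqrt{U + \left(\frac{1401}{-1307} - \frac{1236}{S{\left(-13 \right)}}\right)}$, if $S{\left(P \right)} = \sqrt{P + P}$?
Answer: $\frac{\sqrt{-2734408508169 + 123516652194 i \sqrt{26}}}{50973} \approx 3.7118 + 32.652 i$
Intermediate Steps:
$U = - \frac{3154}{3}$ ($U = - \frac{4}{3} - 1050 = - \frac{3154}{3} \approx -1051.3$)
$S{\left(P \right)} = \sqrt{2} \sqrt{P}$ ($S{\left(P \right)} = \sqrt{2 P} = \sqrt{2} \sqrt{P}$)
$\sqrt{U + \left(\frac{1401}{-1307} - \frac{1236}{S{\left(-13 \right)}}\right)} = \sqrt{- \frac{3154}{3} + \left(\frac{1401}{-1307} - \frac{1236}{\sqrt{2} \sqrt{-13}}\right)} = \sqrt{- \frac{3154}{3} + \left(1401 \left(- \frac{1}{1307}\right) - \frac{1236}{\sqrt{2} i \sqrt{13}}\right)} = \sqrt{- \frac{3154}{3} - \left(\frac{1401}{1307} + \frac{1236}{i \sqrt{26}}\right)} = \sqrt{- \frac{3154}{3} - \left(\frac{1401}{1307} + 1236 \left(- \frac{i \sqrt{26}}{26}\right)\right)} = \sqrt{- \frac{3154}{3} - \left(\frac{1401}{1307} - \frac{618 i \sqrt{26}}{13}\right)} = \sqrt{- \frac{4126481}{3921} + \frac{618 i \sqrt{26}}{13}}$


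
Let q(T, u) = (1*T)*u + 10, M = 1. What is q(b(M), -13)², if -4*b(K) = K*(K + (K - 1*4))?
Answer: 49/4 ≈ 12.250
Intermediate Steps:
b(K) = -K*(-4 + 2*K)/4 (b(K) = -K*(K + (K - 1*4))/4 = -K*(K + (K - 4))/4 = -K*(K + (-4 + K))/4 = -K*(-4 + 2*K)/4)
q(T, u) = 10 + T*u (q(T, u) = T*u + 10 = 10 + T*u)
q(b(M), -13)² = (10 + ((½)*1*(2 - 1*1))*(-13))² = (10 + ((½)*1*(2 - 1))*(-13))² = (10 + ((½)*1*1)*(-13))² = (10 + (½)*(-13))² = (10 - 13/2)² = (7/2)² = 49/4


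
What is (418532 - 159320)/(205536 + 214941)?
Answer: 86404/140159 ≈ 0.61647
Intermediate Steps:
(418532 - 159320)/(205536 + 214941) = 259212/420477 = 259212*(1/420477) = 86404/140159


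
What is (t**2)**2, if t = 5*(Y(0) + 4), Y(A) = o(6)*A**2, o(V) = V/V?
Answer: 160000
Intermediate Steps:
o(V) = 1
Y(A) = A**2 (Y(A) = 1*A**2 = A**2)
t = 20 (t = 5*(0**2 + 4) = 5*(0 + 4) = 5*4 = 20)
(t**2)**2 = (20**2)**2 = 400**2 = 160000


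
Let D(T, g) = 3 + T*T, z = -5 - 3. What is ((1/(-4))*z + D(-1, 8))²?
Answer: 36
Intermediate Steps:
z = -8
D(T, g) = 3 + T²
((1/(-4))*z + D(-1, 8))² = ((1/(-4))*(-8) + (3 + (-1)²))² = ((1*(-¼))*(-8) + (3 + 1))² = (-¼*(-8) + 4)² = (2 + 4)² = 6² = 36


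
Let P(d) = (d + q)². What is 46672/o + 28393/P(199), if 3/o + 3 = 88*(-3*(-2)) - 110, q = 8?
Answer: 276645741433/42849 ≈ 6.4563e+6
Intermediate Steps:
P(d) = (8 + d)² (P(d) = (d + 8)² = (8 + d)²)
o = 3/415 (o = 3/(-3 + (88*(-3*(-2)) - 110)) = 3/(-3 + (88*6 - 110)) = 3/(-3 + (528 - 110)) = 3/(-3 + 418) = 3/415 ≈ 0.0072289)
46672/o + 28393/P(199) = 46672/(3/415) + 28393/((8 + 199)²) = 46672*(415/3) + 28393/(207²) = 19368880/3 + 28393/42849 = 276645741433/42849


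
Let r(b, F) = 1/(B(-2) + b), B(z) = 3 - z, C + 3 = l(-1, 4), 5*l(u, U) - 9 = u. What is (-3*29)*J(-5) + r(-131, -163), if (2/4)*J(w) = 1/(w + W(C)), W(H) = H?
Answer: 27397/1008 ≈ 27.180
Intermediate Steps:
l(u, U) = 9/5 + u/5
C = -7/5 (C = -3 + (9/5 + (⅕)*(-1)) = -3 + (9/5 - ⅕) = -3 + 8/5 = -7/5 ≈ -1.4000)
J(w) = 2/(-7/5 + w) (J(w) = 2/(w - 7/5) = 2/(-7/5 + w))
r(b, F) = 1/(5 + b) (r(b, F) = 1/((3 - 1*(-2)) + b) = 1/((3 + 2) + b) = 1/(5 + b))
(-3*29)*J(-5) + r(-131, -163) = (-3*29)*(10/(-7 + 5*(-5))) + 1/(5 - 131) = -870/(-7 - 25) + 1/(-126) = -870/(-32) - 1/126 = -870*(-1)/32 - 1/126 = -87*(-5/16) - 1/126 = 435/16 - 1/126 = 27397/1008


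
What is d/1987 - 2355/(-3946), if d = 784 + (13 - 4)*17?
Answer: 8376787/7840702 ≈ 1.0684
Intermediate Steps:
d = 937 (d = 784 + 9*17 = 784 + 153 = 937)
d/1987 - 2355/(-3946) = 937/1987 - 2355/(-3946) = 937*(1/1987) - 2355*(-1/3946) = 937/1987 + 2355/3946 = 8376787/7840702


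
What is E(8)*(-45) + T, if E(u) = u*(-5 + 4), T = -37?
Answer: 323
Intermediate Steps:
E(u) = -u (E(u) = u*(-1) = -u)
E(8)*(-45) + T = -1*8*(-45) - 37 = -8*(-45) - 37 = 360 - 37 = 323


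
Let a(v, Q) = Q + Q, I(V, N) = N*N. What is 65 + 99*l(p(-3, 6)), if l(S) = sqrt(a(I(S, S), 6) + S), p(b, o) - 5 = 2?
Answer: 65 + 99*sqrt(19) ≈ 496.53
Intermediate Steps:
I(V, N) = N**2
a(v, Q) = 2*Q
p(b, o) = 7 (p(b, o) = 5 + 2 = 7)
l(S) = sqrt(12 + S) (l(S) = sqrt(2*6 + S) = sqrt(12 + S))
65 + 99*l(p(-3, 6)) = 65 + 99*sqrt(12 + 7) = 65 + 99*sqrt(19)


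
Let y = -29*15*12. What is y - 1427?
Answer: -6647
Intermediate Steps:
y = -5220 (y = -435*12 = -5220)
y - 1427 = -5220 - 1427 = -6647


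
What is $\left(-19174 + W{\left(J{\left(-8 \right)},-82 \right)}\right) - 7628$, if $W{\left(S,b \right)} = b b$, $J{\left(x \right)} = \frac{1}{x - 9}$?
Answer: $-20078$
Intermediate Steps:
$J{\left(x \right)} = \frac{1}{-9 + x}$
$W{\left(S,b \right)} = b^{2}$
$\left(-19174 + W{\left(J{\left(-8 \right)},-82 \right)}\right) - 7628 = \left(-19174 + \left(-82\right)^{2}\right) - 7628 = \left(-19174 + 6724\right) - 7628 = -12450 - 7628 = -20078$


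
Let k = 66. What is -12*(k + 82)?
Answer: -1776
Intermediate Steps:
-12*(k + 82) = -12*(66 + 82) = -12*148 = -1776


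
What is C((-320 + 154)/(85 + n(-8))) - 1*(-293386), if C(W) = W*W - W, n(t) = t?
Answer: 1739525932/5929 ≈ 2.9339e+5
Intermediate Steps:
C(W) = W² - W
C((-320 + 154)/(85 + n(-8))) - 1*(-293386) = ((-320 + 154)/(85 - 8))*(-1 + (-320 + 154)/(85 - 8)) - 1*(-293386) = (-166/77)*(-1 - 166/77) + 293386 = (-166*1/77)*(-1 - 166*1/77) + 293386 = -166*(-1 - 166/77)/77 + 293386 = -166/77*(-243/77) + 293386 = 40338/5929 + 293386 = 1739525932/5929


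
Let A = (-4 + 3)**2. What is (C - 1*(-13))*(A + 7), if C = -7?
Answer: 48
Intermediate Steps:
A = 1 (A = (-1)**2 = 1)
(C - 1*(-13))*(A + 7) = (-7 - 1*(-13))*(1 + 7) = (-7 + 13)*8 = 6*8 = 48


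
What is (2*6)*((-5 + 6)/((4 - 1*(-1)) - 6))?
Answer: -12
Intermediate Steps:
(2*6)*((-5 + 6)/((4 - 1*(-1)) - 6)) = 12*(1/((4 + 1) - 6)) = 12*(1/(5 - 6)) = 12*(1/(-1)) = 12*(1*(-1)) = 12*(-1) = -12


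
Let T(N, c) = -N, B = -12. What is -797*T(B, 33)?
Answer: -9564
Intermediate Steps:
-797*T(B, 33) = -(-797)*(-12) = -797*12 = -9564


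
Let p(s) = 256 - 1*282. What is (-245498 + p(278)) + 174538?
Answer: -70986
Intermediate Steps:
p(s) = -26 (p(s) = 256 - 282 = -26)
(-245498 + p(278)) + 174538 = (-245498 - 26) + 174538 = -245524 + 174538 = -70986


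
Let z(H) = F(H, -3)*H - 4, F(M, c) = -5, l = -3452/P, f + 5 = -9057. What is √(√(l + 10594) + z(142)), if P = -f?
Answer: √(-14658392154 + 9062*√54371646582)/4531 ≈ 24.72*I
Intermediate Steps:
f = -9062 (f = -5 - 9057 = -9062)
P = 9062 (P = -1*(-9062) = 9062)
l = -1726/4531 (l = -3452/9062 = -3452*1/9062 = -1726/4531 ≈ -0.38093)
z(H) = -4 - 5*H (z(H) = -5*H - 4 = -4 - 5*H)
√(√(l + 10594) + z(142)) = √(√(-1726/4531 + 10594) + (-4 - 5*142)) = √(√(47999688/4531) + (-4 - 710)) = √(2*√54371646582/4531 - 714) = √(-714 + 2*√54371646582/4531)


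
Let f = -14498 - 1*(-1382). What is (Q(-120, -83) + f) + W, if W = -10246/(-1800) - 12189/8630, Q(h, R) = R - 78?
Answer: -10308921761/776700 ≈ -13273.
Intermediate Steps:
Q(h, R) = -78 + R
f = -13116 (f = -14498 + 1382 = -13116)
W = 3324139/776700 (W = -10246*(-1/1800) - 12189*1/8630 = 5123/900 - 12189/8630 = 3324139/776700 ≈ 4.2798)
(Q(-120, -83) + f) + W = ((-78 - 83) - 13116) + 3324139/776700 = (-161 - 13116) + 3324139/776700 = -13277 + 3324139/776700 = -10308921761/776700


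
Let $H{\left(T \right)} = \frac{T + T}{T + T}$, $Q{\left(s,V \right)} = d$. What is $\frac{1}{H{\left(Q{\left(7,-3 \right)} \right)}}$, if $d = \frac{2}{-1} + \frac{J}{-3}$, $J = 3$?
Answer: $1$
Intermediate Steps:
$d = -3$ ($d = \frac{2}{-1} + \frac{3}{-3} = 2 \left(-1\right) + 3 \left(- \frac{1}{3}\right) = -2 - 1 = -3$)
$Q{\left(s,V \right)} = -3$
$H{\left(T \right)} = 1$ ($H{\left(T \right)} = \frac{2 T}{2 T} = 2 T \frac{1}{2 T} = 1$)
$\frac{1}{H{\left(Q{\left(7,-3 \right)} \right)}} = 1^{-1} = 1$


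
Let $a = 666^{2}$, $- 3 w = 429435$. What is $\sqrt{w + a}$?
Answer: $3 \sqrt{33379} \approx 548.1$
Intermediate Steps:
$w = -143145$ ($w = \left(- \frac{1}{3}\right) 429435 = -143145$)
$a = 443556$
$\sqrt{w + a} = \sqrt{-143145 + 443556} = \sqrt{300411} = 3 \sqrt{33379}$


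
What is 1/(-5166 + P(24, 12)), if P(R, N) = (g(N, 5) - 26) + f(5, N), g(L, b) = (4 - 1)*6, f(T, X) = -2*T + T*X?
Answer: -1/5124 ≈ -0.00019516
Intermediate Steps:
g(L, b) = 18 (g(L, b) = 3*6 = 18)
P(R, N) = -18 + 5*N (P(R, N) = (18 - 26) + 5*(-2 + N) = -8 + (-10 + 5*N) = -18 + 5*N)
1/(-5166 + P(24, 12)) = 1/(-5166 + (-18 + 5*12)) = 1/(-5166 + (-18 + 60)) = 1/(-5166 + 42) = 1/(-5124) = -1/5124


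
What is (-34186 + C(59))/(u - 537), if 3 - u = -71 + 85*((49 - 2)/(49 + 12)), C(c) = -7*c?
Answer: 703513/10746 ≈ 65.467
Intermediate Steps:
u = 519/61 (u = 3 - (-71 + 85*((49 - 2)/(49 + 12))) = 3 - (-71 + 85*(47/61)) = 3 - (-71 + 3995/61) = 3 - 1*(-336/61) = 3 + 336/61 = 519/61 ≈ 8.5082)
(-34186 + C(59))/(u - 537) = (-34186 - 7*59)/(519/61 - 537) = (-34186 - 413)/(-32238/61) = -34599*(-61/32238) = 703513/10746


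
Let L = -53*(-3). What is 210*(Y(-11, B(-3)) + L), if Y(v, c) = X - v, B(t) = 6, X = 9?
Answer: 37590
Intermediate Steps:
Y(v, c) = 9 - v
L = 159
210*(Y(-11, B(-3)) + L) = 210*((9 - 1*(-11)) + 159) = 210*((9 + 11) + 159) = 210*(20 + 159) = 210*179 = 37590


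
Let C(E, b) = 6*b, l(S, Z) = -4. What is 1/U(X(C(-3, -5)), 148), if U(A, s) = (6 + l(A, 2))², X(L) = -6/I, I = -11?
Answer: ¼ ≈ 0.25000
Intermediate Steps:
X(L) = 6/11 (X(L) = -6/(-11) = -6*(-1/11) = 6/11)
U(A, s) = 4 (U(A, s) = (6 - 4)² = 2² = 4)
1/U(X(C(-3, -5)), 148) = 1/4 = ¼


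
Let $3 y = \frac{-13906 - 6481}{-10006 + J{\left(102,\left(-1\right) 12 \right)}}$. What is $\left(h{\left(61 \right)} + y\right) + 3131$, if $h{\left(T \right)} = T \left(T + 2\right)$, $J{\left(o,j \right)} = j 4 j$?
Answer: $\frac{197314847}{28290} \approx 6974.7$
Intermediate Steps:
$J{\left(o,j \right)} = 4 j^{2}$ ($J{\left(o,j \right)} = 4 j j = 4 j^{2}$)
$h{\left(T \right)} = T \left(2 + T\right)$
$y = \frac{20387}{28290}$ ($y = \frac{\left(-13906 - 6481\right) \frac{1}{-10006 + 4 \left(\left(-1\right) 12\right)^{2}}}{3} = \frac{\left(-20387\right) \frac{1}{-10006 + 4 \left(-12\right)^{2}}}{3} = \frac{\left(-20387\right) \frac{1}{-10006 + 4 \cdot 144}}{3} = \frac{\left(-20387\right) \frac{1}{-10006 + 576}}{3} = \frac{\left(-20387\right) \frac{1}{-9430}}{3} = \frac{\left(-20387\right) \left(- \frac{1}{9430}\right)}{3} = \frac{1}{3} \cdot \frac{20387}{9430} = \frac{20387}{28290} \approx 0.72064$)
$\left(h{\left(61 \right)} + y\right) + 3131 = \left(61 \left(2 + 61\right) + \frac{20387}{28290}\right) + 3131 = \left(61 \cdot 63 + \frac{20387}{28290}\right) + 3131 = \left(3843 + \frac{20387}{28290}\right) + 3131 = \frac{108738857}{28290} + 3131 = \frac{197314847}{28290}$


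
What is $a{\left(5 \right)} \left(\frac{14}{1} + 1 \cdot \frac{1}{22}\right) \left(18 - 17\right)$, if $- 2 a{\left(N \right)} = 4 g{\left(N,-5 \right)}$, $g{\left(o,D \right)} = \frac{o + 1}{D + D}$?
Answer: $\frac{927}{55} \approx 16.855$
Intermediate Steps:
$g{\left(o,D \right)} = \frac{1 + o}{2 D}$
$a{\left(N \right)} = \frac{1}{5} + \frac{N}{5}$ ($a{\left(N \right)} = - \frac{4 \frac{1 + N}{2 \left(-5\right)}}{2} = - \frac{4 \cdot \frac{1}{2} \left(- \frac{1}{5}\right) \left(1 + N\right)}{2} = - \frac{4 \left(- \frac{1}{10} - \frac{N}{10}\right)}{2} = - \frac{- \frac{2}{5} - \frac{2 N}{5}}{2} = \frac{1}{5} + \frac{N}{5}$)
$a{\left(5 \right)} \left(\frac{14}{1} + 1 \cdot \frac{1}{22}\right) \left(18 - 17\right) = \left(\frac{1}{5} + \frac{1}{5} \cdot 5\right) \left(\frac{14}{1} + 1 \cdot \frac{1}{22}\right) \left(18 - 17\right) = \left(\frac{1}{5} + 1\right) \left(14 \cdot 1 + 1 \cdot \frac{1}{22}\right) \left(18 - 17\right) = \frac{6 \left(14 + \frac{1}{22}\right)}{5} \cdot 1 = \frac{6}{5} \cdot \frac{309}{22} \cdot 1 = \frac{927}{55} \cdot 1 = \frac{927}{55}$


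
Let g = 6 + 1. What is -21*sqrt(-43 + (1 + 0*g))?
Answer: -21*I*sqrt(42) ≈ -136.1*I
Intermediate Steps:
g = 7
-21*sqrt(-43 + (1 + 0*g)) = -21*sqrt(-43 + (1 + 0*7)) = -21*sqrt(-43 + (1 + 0)) = -21*sqrt(-43 + 1) = -21*I*sqrt(42)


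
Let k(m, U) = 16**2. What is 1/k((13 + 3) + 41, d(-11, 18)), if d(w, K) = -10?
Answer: 1/256 ≈ 0.0039063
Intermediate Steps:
k(m, U) = 256
1/k((13 + 3) + 41, d(-11, 18)) = 1/256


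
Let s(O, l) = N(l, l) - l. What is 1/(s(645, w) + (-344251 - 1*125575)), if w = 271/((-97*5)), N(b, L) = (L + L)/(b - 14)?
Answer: -3424585/1608956895809 ≈ -2.1285e-6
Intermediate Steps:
N(b, L) = 2*L/(-14 + b) (N(b, L) = (2*L)/(-14 + b) = 2*L/(-14 + b))
w = -271/485 (w = 271/(-485) = 271*(-1/485) = -271/485 ≈ -0.55876)
s(O, l) = -l + 2*l/(-14 + l) (s(O, l) = 2*l/(-14 + l) - l = -l + 2*l/(-14 + l))
1/(s(645, w) + (-344251 - 1*125575)) = 1/(-271*(16 - 1*(-271/485))/(485*(-14 - 271/485)) + (-344251 - 1*125575)) = 1/(-271*(16 + 271/485)/(485*(-7061/485)) + (-344251 - 125575)) = 1/(-271/485*(-485/7061)*8031/485 - 469826) = 1/(2176401/3424585 - 469826) = 1/(-1608956895809/3424585) = -3424585/1608956895809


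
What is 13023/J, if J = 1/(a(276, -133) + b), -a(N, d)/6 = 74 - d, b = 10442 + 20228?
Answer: 383240844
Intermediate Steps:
b = 30670
a(N, d) = -444 + 6*d (a(N, d) = -6*(74 - d) = -444 + 6*d)
J = 1/29428 (J = 1/((-444 + 6*(-133)) + 30670) = 1/((-444 - 798) + 30670) = 1/(-1242 + 30670) = 1/29428 ≈ 3.3981e-5)
13023/J = 13023/(1/29428) = 13023*29428 = 383240844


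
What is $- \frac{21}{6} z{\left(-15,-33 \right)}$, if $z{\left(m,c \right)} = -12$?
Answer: $42$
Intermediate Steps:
$- \frac{21}{6} z{\left(-15,-33 \right)} = - \frac{21}{6} \left(-12\right) = \left(-21\right) \frac{1}{6} \left(-12\right) = \left(- \frac{7}{2}\right) \left(-12\right) = 42$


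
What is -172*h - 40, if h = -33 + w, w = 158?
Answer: -21540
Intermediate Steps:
h = 125 (h = -33 + 158 = 125)
-172*h - 40 = -172*125 - 40 = -21500 - 40 = -21540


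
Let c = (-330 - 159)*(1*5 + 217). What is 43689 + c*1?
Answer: -64869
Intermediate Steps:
c = -108558 (c = -489*(5 + 217) = -489*222 = -108558)
43689 + c*1 = 43689 - 108558*1 = 43689 - 108558 = -64869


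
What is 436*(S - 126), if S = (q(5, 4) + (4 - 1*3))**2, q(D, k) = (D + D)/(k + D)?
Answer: -4292420/81 ≈ -52993.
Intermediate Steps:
q(D, k) = 2*D/(D + k) (q(D, k) = (2*D)/(D + k) = 2*D/(D + k))
S = 361/81 (S = (2*5/(5 + 4) + (4 - 1*3))**2 = (2*5/9 + (4 - 3))**2 = (2*5*(1/9) + 1)**2 = (10/9 + 1)**2 = (19/9)**2 = 361/81 ≈ 4.4568)
436*(S - 126) = 436*(361/81 - 126) = 436*(-9845/81) = -4292420/81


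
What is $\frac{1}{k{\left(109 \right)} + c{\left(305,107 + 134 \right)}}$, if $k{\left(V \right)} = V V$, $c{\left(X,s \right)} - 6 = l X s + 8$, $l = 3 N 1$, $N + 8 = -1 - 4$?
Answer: $- \frac{1}{2854800} \approx -3.5029 \cdot 10^{-7}$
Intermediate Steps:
$N = -13$ ($N = -8 - 5 = -13$)
$l = -39$ ($l = 3 \left(-13\right) 1 = \left(-39\right) 1 = -39$)
$c{\left(X,s \right)} = 14 - 39 X s$ ($c{\left(X,s \right)} = 6 + \left(- 39 X s + 8\right) = 6 - \left(-8 + 39 X s\right) = 14 - 39 X s$)
$k{\left(V \right)} = V^{2}$
$\frac{1}{k{\left(109 \right)} + c{\left(305,107 + 134 \right)}} = \frac{1}{109^{2} + \left(14 - 11895 \left(107 + 134\right)\right)} = \frac{1}{11881 + \left(14 - 11895 \cdot 241\right)} = \frac{1}{11881 + \left(14 - 2866695\right)} = \frac{1}{11881 - 2866681} = \frac{1}{-2854800} = - \frac{1}{2854800}$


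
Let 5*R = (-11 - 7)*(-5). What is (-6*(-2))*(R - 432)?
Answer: -4968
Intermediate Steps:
R = 18 (R = ((-11 - 7)*(-5))/5 = (-18*(-5))/5 = (⅕)*90 = 18)
(-6*(-2))*(R - 432) = (-6*(-2))*(18 - 432) = 12*(-414) = -4968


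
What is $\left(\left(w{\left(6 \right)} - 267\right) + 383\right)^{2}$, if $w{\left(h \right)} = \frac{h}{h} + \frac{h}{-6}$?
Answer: $13456$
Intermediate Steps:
$w{\left(h \right)} = 1 - \frac{h}{6}$ ($w{\left(h \right)} = 1 + h \left(- \frac{1}{6}\right) = 1 - \frac{h}{6}$)
$\left(\left(w{\left(6 \right)} - 267\right) + 383\right)^{2} = \left(\left(\left(1 - 1\right) - 267\right) + 383\right)^{2} = \left(\left(0 - 267\right) + 383\right)^{2} = \left(-267 + 383\right)^{2} = 116^{2} = 13456$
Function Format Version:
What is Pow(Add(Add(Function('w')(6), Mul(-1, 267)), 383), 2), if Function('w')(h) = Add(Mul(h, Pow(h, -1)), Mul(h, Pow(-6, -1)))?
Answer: 13456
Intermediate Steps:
Function('w')(h) = Add(1, Mul(Rational(-1, 6), h)) (Function('w')(h) = Add(1, Mul(h, Rational(-1, 6))) = Add(1, Mul(Rational(-1, 6), h)))
Pow(Add(Add(Function('w')(6), Mul(-1, 267)), 383), 2) = Pow(Add(Add(Add(1, Mul(Rational(-1, 6), 6)), Mul(-1, 267)), 383), 2) = Pow(Add(Add(Add(1, -1), -267), 383), 2) = Pow(Add(Add(0, -267), 383), 2) = Pow(Add(-267, 383), 2) = Pow(116, 2) = 13456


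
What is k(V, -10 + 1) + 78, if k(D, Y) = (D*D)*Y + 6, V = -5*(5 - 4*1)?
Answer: -141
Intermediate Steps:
V = -5 (V = -5*(5 - 4) = -5*1 = -5)
k(D, Y) = 6 + Y*D² (k(D, Y) = D²*Y + 6 = Y*D² + 6 = 6 + Y*D²)
k(V, -10 + 1) + 78 = (6 + (-10 + 1)*(-5)²) + 78 = (6 - 9*25) + 78 = (6 - 225) + 78 = -219 + 78 = -141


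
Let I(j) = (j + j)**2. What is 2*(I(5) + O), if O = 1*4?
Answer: 208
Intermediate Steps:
I(j) = 4*j**2 (I(j) = (2*j)**2 = 4*j**2)
O = 4
2*(I(5) + O) = 2*(4*5**2 + 4) = 2*(4*25 + 4) = 2*(100 + 4) = 2*104 = 208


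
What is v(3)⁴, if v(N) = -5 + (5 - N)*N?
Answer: 1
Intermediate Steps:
v(N) = -5 + N*(5 - N)
v(3)⁴ = (-5 - 1*3² + 5*3)⁴ = (-5 - 1*9 + 15)⁴ = (-5 - 9 + 15)⁴ = 1⁴ = 1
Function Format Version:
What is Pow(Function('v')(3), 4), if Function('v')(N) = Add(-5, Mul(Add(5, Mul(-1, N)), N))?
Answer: 1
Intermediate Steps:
Function('v')(N) = Add(-5, Mul(N, Add(5, Mul(-1, N))))
Pow(Function('v')(3), 4) = Pow(Add(-5, Mul(-1, Pow(3, 2)), Mul(5, 3)), 4) = Pow(Add(-5, Mul(-1, 9), 15), 4) = Pow(Add(-5, -9, 15), 4) = Pow(1, 4) = 1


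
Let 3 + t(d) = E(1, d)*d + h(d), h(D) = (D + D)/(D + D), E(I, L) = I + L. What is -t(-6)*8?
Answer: -224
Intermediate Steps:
h(D) = 1 (h(D) = (2*D)/((2*D)) = (2*D)*(1/(2*D)) = 1)
t(d) = -2 + d*(1 + d) (t(d) = -3 + ((1 + d)*d + 1) = -3 + (d*(1 + d) + 1) = -3 + (1 + d*(1 + d)) = -2 + d*(1 + d))
-t(-6)*8 = -(-2 - 6*(1 - 6))*8 = -(-2 - 6*(-5))*8 = -(-2 + 30)*8 = -1*28*8 = -28*8 = -224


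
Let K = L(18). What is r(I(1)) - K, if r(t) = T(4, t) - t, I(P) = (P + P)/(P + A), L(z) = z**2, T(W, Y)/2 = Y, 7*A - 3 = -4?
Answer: -965/3 ≈ -321.67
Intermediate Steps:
A = -1/7 (A = 3/7 + (1/7)*(-4) = 3/7 - 4/7 = -1/7 ≈ -0.14286)
T(W, Y) = 2*Y
I(P) = 2*P/(-1/7 + P) (I(P) = (P + P)/(P - 1/7) = (2*P)/(-1/7 + P) = 2*P/(-1/7 + P))
r(t) = t (r(t) = 2*t - t = t)
K = 324 (K = 18**2 = 324)
r(I(1)) - K = 14*1/(-1 + 7*1) - 1*324 = 14*1/(-1 + 7) - 324 = 14*1/6 - 324 = 14*1*(1/6) - 324 = 7/3 - 324 = -965/3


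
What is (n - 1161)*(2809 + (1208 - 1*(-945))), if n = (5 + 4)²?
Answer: -5358960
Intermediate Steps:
n = 81 (n = 9² = 81)
(n - 1161)*(2809 + (1208 - 1*(-945))) = (81 - 1161)*(2809 + (1208 - 1*(-945))) = -1080*(2809 + (1208 + 945)) = -1080*(2809 + 2153) = -1080*4962 = -5358960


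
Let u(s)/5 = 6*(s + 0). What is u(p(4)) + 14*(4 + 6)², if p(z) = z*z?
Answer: 1880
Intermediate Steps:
p(z) = z²
u(s) = 30*s (u(s) = 5*(6*(s + 0)) = 5*(6*s) = 30*s)
u(p(4)) + 14*(4 + 6)² = 30*4² + 14*(4 + 6)² = 30*16 + 14*10² = 480 + 14*100 = 480 + 1400 = 1880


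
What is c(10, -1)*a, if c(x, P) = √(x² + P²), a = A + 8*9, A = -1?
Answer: 71*√101 ≈ 713.54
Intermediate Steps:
a = 71 (a = -1 + 8*9 = -1 + 72 = 71)
c(x, P) = √(P² + x²)
c(10, -1)*a = √((-1)² + 10²)*71 = √(1 + 100)*71 = √101*71 = 71*√101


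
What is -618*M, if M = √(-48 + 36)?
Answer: -1236*I*√3 ≈ -2140.8*I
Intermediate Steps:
M = 2*I*√3 (M = √(-12) = 2*I*√3 ≈ 3.4641*I)
-618*M = -1236*I*√3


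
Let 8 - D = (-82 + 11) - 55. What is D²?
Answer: 17956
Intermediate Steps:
D = 134 (D = 8 - ((-82 + 11) - 55) = 8 - (-71 - 55) = 8 - 1*(-126) = 8 + 126 = 134)
D² = 134² = 17956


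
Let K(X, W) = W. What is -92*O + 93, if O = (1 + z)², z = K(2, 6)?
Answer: -4415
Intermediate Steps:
z = 6
O = 49 (O = (1 + 6)² = 7² = 49)
-92*O + 93 = -92*49 + 93 = -4508 + 93 = -4415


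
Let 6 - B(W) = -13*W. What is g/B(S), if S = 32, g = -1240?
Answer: -620/211 ≈ -2.9384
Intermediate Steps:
B(W) = 6 + 13*W (B(W) = 6 - (-13)*W = 6 + 13*W)
g/B(S) = -1240/(6 + 13*32) = -1240/(6 + 416) = -1240/422 = -1240*1/422 = -620/211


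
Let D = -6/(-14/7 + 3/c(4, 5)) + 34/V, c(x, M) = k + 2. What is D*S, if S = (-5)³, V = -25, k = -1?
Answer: 920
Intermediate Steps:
c(x, M) = 1 (c(x, M) = -1 + 2 = 1)
S = -125
D = -184/25 (D = -6/(-14/7 + 3/1) + 34/(-25) = -6/(-14*⅐ + 3*1) + 34*(-1/25) = -6/(-2 + 3) - 34/25 = -6/1 - 34/25 = -6*1 - 34/25 = -6 - 34/25 = -184/25 ≈ -7.3600)
D*S = -184/25*(-125) = 920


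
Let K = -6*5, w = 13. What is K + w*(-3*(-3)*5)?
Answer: 555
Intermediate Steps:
K = -30
K + w*(-3*(-3)*5) = -30 + 13*(-3*(-3)*5) = -30 + 13*(9*5) = -30 + 13*45 = -30 + 585 = 555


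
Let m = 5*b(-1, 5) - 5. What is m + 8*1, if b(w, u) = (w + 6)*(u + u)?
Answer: 253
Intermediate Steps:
b(w, u) = 2*u*(6 + w) (b(w, u) = (6 + w)*(2*u) = 2*u*(6 + w))
m = 245 (m = 5*(2*5*(6 - 1)) - 5 = 5*(2*5*5) - 5 = 5*50 - 5 = 250 - 5 = 245)
m + 8*1 = 245 + 8*1 = 245 + 8 = 253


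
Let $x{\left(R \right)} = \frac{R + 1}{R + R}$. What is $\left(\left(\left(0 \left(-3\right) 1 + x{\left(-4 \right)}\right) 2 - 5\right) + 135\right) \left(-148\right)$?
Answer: $-19351$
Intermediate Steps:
$x{\left(R \right)} = \frac{1 + R}{2 R}$
$\left(\left(\left(0 \left(-3\right) 1 + x{\left(-4 \right)}\right) 2 - 5\right) + 135\right) \left(-148\right) = \left(\left(\left(0 \left(-3\right) 1 + \frac{1 - 4}{2 \left(-4\right)}\right) 2 - 5\right) + 135\right) \left(-148\right) = \left(\left(\left(0 \cdot 1 + \frac{1}{2} \left(- \frac{1}{4}\right) \left(-3\right)\right) 2 - 5\right) + 135\right) \left(-148\right) = \left(\left(\left(0 + \frac{3}{8}\right) 2 - 5\right) + 135\right) \left(-148\right) = \left(\left(\frac{3}{8} \cdot 2 - 5\right) + 135\right) \left(-148\right) = \left(\left(\frac{3}{4} - 5\right) + 135\right) \left(-148\right) = \left(- \frac{17}{4} + 135\right) \left(-148\right) = \frac{523}{4} \left(-148\right) = -19351$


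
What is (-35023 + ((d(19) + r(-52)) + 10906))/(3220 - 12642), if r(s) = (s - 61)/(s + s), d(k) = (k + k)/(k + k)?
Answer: 2507951/979888 ≈ 2.5594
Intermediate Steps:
d(k) = 1 (d(k) = (2*k)/((2*k)) = (2*k)*(1/(2*k)) = 1)
r(s) = (-61 + s)/(2*s) (r(s) = (-61 + s)/((2*s)) = (-61 + s)*(1/(2*s)) = (-61 + s)/(2*s))
(-35023 + ((d(19) + r(-52)) + 10906))/(3220 - 12642) = (-35023 + ((1 + (½)*(-61 - 52)/(-52)) + 10906))/(3220 - 12642) = (-35023 + ((1 + (½)*(-1/52)*(-113)) + 10906))/(-9422) = (-35023 + ((1 + 113/104) + 10906))*(-1/9422) = (-35023 + (217/104 + 10906))*(-1/9422) = (-35023 + 1134441/104)*(-1/9422) = -2507951/104*(-1/9422) = 2507951/979888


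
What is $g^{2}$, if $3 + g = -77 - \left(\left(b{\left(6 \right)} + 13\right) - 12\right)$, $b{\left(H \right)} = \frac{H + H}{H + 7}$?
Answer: $\frac{1134225}{169} \approx 6711.4$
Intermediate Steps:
$b{\left(H \right)} = \frac{2 H}{7 + H}$
$g = - \frac{1065}{13}$ ($g = -3 - \left(78 + 2 \cdot 6 \frac{1}{7 + 6}\right) = -3 - \left(78 + 2 \cdot 6 \cdot \frac{1}{13}\right) = -3 - \frac{1026}{13} = - \frac{1065}{13} \approx -81.923$)
$g^{2} = \left(- \frac{1065}{13}\right)^{2} = \frac{1134225}{169}$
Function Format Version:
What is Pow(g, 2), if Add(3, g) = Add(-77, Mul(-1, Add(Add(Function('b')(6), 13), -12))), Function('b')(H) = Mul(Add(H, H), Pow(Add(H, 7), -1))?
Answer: Rational(1134225, 169) ≈ 6711.4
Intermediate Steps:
Function('b')(H) = Mul(2, H, Pow(Add(7, H), -1)) (Function('b')(H) = Mul(Mul(2, H), Pow(Add(7, H), -1)) = Mul(2, H, Pow(Add(7, H), -1)))
g = Rational(-1065, 13) (g = Add(-3, Add(-77, Mul(-1, Add(Add(Mul(2, 6, Pow(Add(7, 6), -1)), 13), -12)))) = Add(-3, Add(-77, Mul(-1, Add(Add(Mul(2, 6, Pow(13, -1)), 13), -12)))) = Add(-3, Add(-77, Mul(-1, Add(Add(Mul(2, 6, Rational(1, 13)), 13), -12)))) = Add(-3, Add(-77, Mul(-1, Add(Add(Rational(12, 13), 13), -12)))) = Add(-3, Add(-77, Mul(-1, Add(Rational(181, 13), -12)))) = Add(-3, Add(-77, Mul(-1, Rational(25, 13)))) = Add(-3, Add(-77, Rational(-25, 13))) = Add(-3, Rational(-1026, 13)) = Rational(-1065, 13) ≈ -81.923)
Pow(g, 2) = Pow(Rational(-1065, 13), 2) = Rational(1134225, 169)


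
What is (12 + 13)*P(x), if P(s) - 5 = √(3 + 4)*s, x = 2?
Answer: 125 + 50*√7 ≈ 257.29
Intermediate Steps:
P(s) = 5 + s*√7 (P(s) = 5 + √(3 + 4)*s = 5 + √7*s = 5 + s*√7)
(12 + 13)*P(x) = (12 + 13)*(5 + 2*√7) = 25*(5 + 2*√7) = 125 + 50*√7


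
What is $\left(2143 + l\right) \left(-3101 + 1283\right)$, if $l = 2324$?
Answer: $-8121006$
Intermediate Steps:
$\left(2143 + l\right) \left(-3101 + 1283\right) = \left(2143 + 2324\right) \left(-3101 + 1283\right) = 4467 \left(-1818\right) = -8121006$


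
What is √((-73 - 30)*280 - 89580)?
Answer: 2*I*√29605 ≈ 344.12*I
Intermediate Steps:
√((-73 - 30)*280 - 89580) = √(-103*280 - 89580) = √(-28840 - 89580) = √(-118420) = 2*I*√29605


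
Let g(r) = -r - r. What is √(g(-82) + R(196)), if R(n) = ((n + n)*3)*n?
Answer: 2*√57665 ≈ 480.27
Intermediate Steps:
R(n) = 6*n² (R(n) = ((2*n)*3)*n = (6*n)*n = 6*n²)
g(r) = -2*r
√(g(-82) + R(196)) = √(-2*(-82) + 6*196²) = √(164 + 6*38416) = √(164 + 230496) = √230660 = 2*√57665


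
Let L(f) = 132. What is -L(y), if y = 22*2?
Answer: -132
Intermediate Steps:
y = 44
-L(y) = -1*132 = -132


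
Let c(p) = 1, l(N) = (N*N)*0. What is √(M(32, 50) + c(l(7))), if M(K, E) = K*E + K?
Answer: √1633 ≈ 40.410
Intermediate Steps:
l(N) = 0 (l(N) = N²*0 = 0)
M(K, E) = K + E*K (M(K, E) = E*K + K = K + E*K)
√(M(32, 50) + c(l(7))) = √(32*(1 + 50) + 1) = √(32*51 + 1) = √(1632 + 1) = √1633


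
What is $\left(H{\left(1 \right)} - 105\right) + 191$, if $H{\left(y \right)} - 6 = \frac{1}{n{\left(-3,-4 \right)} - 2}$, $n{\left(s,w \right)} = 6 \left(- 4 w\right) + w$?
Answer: $\frac{8281}{90} \approx 92.011$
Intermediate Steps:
$n{\left(s,w \right)} = - 23 w$ ($n{\left(s,w \right)} = - 24 w + w = - 23 w$)
$H{\left(y \right)} = \frac{541}{90}$ ($H{\left(y \right)} = 6 + \frac{1}{\left(-23\right) \left(-4\right) - 2} = 6 + \frac{1}{92 - 2} = 6 + \frac{1}{90} = \frac{541}{90}$)
$\left(H{\left(1 \right)} - 105\right) + 191 = \left(\frac{541}{90} - 105\right) + 191 = - \frac{8909}{90} + 191 = \frac{8281}{90}$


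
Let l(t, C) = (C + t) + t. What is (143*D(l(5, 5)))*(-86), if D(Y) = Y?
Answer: -184470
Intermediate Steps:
l(t, C) = C + 2*t
(143*D(l(5, 5)))*(-86) = (143*(5 + 2*5))*(-86) = (143*(5 + 10))*(-86) = (143*15)*(-86) = 2145*(-86) = -184470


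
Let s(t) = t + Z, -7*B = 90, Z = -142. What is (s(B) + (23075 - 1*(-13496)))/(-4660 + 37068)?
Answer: 254913/226856 ≈ 1.1237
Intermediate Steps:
B = -90/7 (B = -1/7*90 = -90/7 ≈ -12.857)
s(t) = -142 + t (s(t) = t - 142 = -142 + t)
(s(B) + (23075 - 1*(-13496)))/(-4660 + 37068) = ((-142 - 90/7) + (23075 - 1*(-13496)))/(-4660 + 37068) = (-1084/7 + (23075 + 13496))/32408 = (-1084/7 + 36571)*(1/32408) = (254913/7)*(1/32408) = 254913/226856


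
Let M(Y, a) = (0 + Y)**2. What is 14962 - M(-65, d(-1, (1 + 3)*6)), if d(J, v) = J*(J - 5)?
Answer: 10737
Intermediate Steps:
d(J, v) = J*(-5 + J)
M(Y, a) = Y**2
14962 - M(-65, d(-1, (1 + 3)*6)) = 14962 - 1*(-65)**2 = 14962 - 1*4225 = 14962 - 4225 = 10737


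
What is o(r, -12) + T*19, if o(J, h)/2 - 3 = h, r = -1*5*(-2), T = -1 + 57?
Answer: 1046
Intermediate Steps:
T = 56
r = 10 (r = -5*(-2) = 10)
o(J, h) = 6 + 2*h
o(r, -12) + T*19 = (6 + 2*(-12)) + 56*19 = (6 - 24) + 1064 = -18 + 1064 = 1046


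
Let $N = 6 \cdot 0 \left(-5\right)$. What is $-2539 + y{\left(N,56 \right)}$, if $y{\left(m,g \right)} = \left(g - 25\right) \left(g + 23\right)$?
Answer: $-90$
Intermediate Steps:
$N = 0$ ($N = 0 \left(-5\right) = 0$)
$y{\left(m,g \right)} = \left(-25 + g\right) \left(23 + g\right)$
$-2539 + y{\left(N,56 \right)} = -2539 - \left(687 - 3136\right) = -2539 - -2449 = -2539 + 2449 = -90$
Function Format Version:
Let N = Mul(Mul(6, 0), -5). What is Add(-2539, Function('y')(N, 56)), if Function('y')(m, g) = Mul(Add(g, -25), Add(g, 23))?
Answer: -90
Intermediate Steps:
N = 0 (N = Mul(0, -5) = 0)
Function('y')(m, g) = Mul(Add(-25, g), Add(23, g))
Add(-2539, Function('y')(N, 56)) = Add(-2539, Add(-575, Pow(56, 2), Mul(-2, 56))) = Add(-2539, Add(-575, 3136, -112)) = Add(-2539, 2449) = -90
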